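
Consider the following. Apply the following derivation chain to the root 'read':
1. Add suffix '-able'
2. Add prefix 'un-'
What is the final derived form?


Step 1: Add suffix '-able' to 'read' = 'readable'
Step 2: Add prefix 'un-' to 'readable' = 'unreadable'

unreadable


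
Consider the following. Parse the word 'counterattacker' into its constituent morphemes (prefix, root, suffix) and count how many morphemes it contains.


Step 1: Identify prefix: 'counter' (meaning: against)
Step 2: Identify root: 'attack'
Step 3: Identify suffix(es): 'er'
Decomposition: counter- (prefix: against) + attack (root) + -er (suffix: one who)
Total morphemes: 3

3 morphemes (counter- (prefix: against) + attack (root) + -er (suffix: one who))


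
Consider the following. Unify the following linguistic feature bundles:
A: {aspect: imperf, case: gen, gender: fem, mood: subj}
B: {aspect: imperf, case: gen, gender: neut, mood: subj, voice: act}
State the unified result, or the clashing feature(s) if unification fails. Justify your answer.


Compare features:
aspect: A=imperf vs B=imperf -> unified: imperf
case: A=gen vs B=gen -> unified: gen
gender: A=fem vs B=neut -> CLASH
mood: A=subj vs B=subj -> unified: subj
voice: A=_ vs B=act -> unified: act
Clash detected on feature 'gender' (fem vs neut); unification fails.

CLASH on 'gender' (fem vs neut)


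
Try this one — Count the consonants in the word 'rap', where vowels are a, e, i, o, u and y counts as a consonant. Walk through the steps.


Consonants in 'rap': r, p = 2 consonants.

2


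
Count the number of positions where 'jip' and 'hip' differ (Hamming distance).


Alignment:
Position 1: 'j' vs 'h' = DIFFER
Position 2: 'i' vs 'i' = match
Position 3: 'p' vs 'p' = match
Total differences: 1

1


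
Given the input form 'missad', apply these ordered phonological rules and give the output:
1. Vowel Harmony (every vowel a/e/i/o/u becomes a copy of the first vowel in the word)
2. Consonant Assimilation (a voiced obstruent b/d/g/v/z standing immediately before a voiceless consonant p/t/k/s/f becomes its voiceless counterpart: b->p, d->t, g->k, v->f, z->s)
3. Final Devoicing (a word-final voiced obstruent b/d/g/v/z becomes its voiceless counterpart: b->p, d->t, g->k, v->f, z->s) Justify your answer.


Starting form: 'missad'
Rule 1: Vowel Harmony: all vowels become 'i' (matching first vowel). 'missad' -> 'missid'
Rule 2: Consonant Assimilation: no voiced obstruent (b/d/g/v/z) stands immediately before a voiceless consonant (p/t/k/s/f). No change.
Rule 3: Final Devoicing: word-final voiced obstruent 'd' becomes voiceless 't'. 'missid' -> 'missit'
Final form: 'missit'

missit


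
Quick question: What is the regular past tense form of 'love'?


Apply rule: Add -d (word ends in -e). 'love' becomes 'loved'.

loved


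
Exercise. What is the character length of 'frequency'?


Spell out 'frequency' and number each letter: f(1), r(2), e(3), q(4), u(5), e(6), n(7), c(8), y(9). Total: 9 letters.

9


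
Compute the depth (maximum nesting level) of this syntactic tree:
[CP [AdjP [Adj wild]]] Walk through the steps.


Count bracket nesting levels:
'[' at pos 0: depth = 1
'[' at pos 4: depth = 2
'[' at pos 10: depth = 3
Maximum depth reached: 3

3


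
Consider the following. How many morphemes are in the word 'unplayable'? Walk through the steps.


Decomposition: un- (prefix) + play (root) + -able (suffix) = 3 morpheme(s)

3 morphemes


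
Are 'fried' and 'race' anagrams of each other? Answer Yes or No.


Sorted letters of 'fried': 'defir'
Sorted letters of 'race': 'acer'
They do not match.

No


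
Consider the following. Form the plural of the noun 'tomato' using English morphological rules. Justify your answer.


Apply rule: Add -es (consonant + o). 'tomato' becomes 'tomatoes'.

tomatoes


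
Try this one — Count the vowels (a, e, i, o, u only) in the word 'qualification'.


Vowels in 'qualification': u, a, i, i, a, i, o = 7 vowels.

7


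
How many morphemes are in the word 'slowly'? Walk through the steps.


Decomposition: slow (root) + -ly (suffix) = 2 morpheme(s)

2 morphemes


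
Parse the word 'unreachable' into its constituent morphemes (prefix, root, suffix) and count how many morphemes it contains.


Step 1: Identify prefix: 'un' (meaning: not/reverse)
Step 2: Identify root: 'reach'
Step 3: Identify suffix(es): 'able'
Decomposition: un- (prefix: not/reverse) + reach (root) + -able (suffix: capable of)
Total morphemes: 3

3 morphemes (un- (prefix: not/reverse) + reach (root) + -able (suffix: capable of))


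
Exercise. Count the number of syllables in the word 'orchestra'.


Break 'orchestra' into syllables: or-ches-tra -> or | ches | tra = 3 syllables

3 syllables


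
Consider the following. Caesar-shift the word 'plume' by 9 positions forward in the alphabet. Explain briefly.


Shift each letter by 9: p -> y, l -> u, u -> d, m -> v, e -> n. Result: 'yudvn'.

yudvn


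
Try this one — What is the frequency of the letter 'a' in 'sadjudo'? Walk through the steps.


Letter 'a' in 'sadjudo': found at position(s) 2 = 1 occurrence(s).

1


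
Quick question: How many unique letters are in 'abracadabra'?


Unique letters in 'abracadabra': {a, b, c, d, r} = 5 distinct letters.

5


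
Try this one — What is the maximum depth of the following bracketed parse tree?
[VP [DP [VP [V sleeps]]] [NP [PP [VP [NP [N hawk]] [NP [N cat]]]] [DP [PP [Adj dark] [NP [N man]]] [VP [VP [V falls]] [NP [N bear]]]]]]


Count bracket nesting levels:
'[' at pos 0: depth = 1
'[' at pos 4: depth = 2
'[' at pos 8: depth = 3
'[' at pos 12: depth = 4
'[' at pos 25: depth = 2
'[' at pos 29: depth = 3
'[' at pos 33: depth = 4
'[' at pos 37: depth = 5
'[' at pos 41: depth = 6
'[' at pos 51: depth = 5
'[' at pos 55: depth = 6
'[' at pos 66: depth = 3
'[' at pos 70: depth = 4
'[' at pos 74: depth = 5
'[' at pos 85: depth = 5
'[' at pos 89: depth = 6
'[' at pos 99: depth = 4
'[' at pos 103: depth = 5
'[' at pos 107: depth = 6
'[' at pos 118: depth = 5
'[' at pos 122: depth = 6
Maximum depth reached: 6

6


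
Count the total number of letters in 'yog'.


Spell out 'yog' and number each letter: y(1), o(2), g(3). Total: 3 letters.

3


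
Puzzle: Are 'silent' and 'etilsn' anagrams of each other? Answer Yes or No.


Sorted letters of 'silent': 'eilnst'
Sorted letters of 'etilsn': 'eilnst'
They match.

Yes


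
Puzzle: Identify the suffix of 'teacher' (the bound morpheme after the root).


The word 'teacher' = 'teach' (root) + '-er' (suffix). The suffix is '-er'.

er


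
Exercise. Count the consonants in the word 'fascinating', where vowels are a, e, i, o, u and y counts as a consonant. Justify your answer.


Consonants in 'fascinating': f, s, c, n, t, n, g = 7 consonants.

7


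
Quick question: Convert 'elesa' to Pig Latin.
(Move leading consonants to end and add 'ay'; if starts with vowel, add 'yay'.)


'elesa' starts with a vowel, so add 'yay': 'elesayay'.

elesayay


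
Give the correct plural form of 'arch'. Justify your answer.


Apply rule: Add -es (sibilant/fricative ending). 'arch' becomes 'arches'.

arches


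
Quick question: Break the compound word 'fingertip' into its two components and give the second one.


Split 'fingertip' into 'finger' + 'tip'. The second part is 'tip'.

tip


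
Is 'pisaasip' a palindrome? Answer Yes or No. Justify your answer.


Forward: 'pisaasip'
Reversed: 'pisaasip'
They are identical.

Yes


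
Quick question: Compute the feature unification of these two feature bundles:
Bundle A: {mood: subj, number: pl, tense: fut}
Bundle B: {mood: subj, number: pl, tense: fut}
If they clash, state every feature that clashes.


Compare features:
mood: A=subj vs B=subj -> unified: subj
number: A=pl vs B=pl -> unified: pl
tense: A=fut vs B=fut -> unified: fut
No clashes found.

Unified: {mood: subj, number: pl, tense: fut}


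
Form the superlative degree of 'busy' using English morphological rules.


Apply superlative formation (consonant + y: change y to i, add -est): 'busy' -> 'busiest'.

busiest


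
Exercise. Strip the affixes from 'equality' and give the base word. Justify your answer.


Remove suffix '-ity' from 'equality' to get root 'equal'.

equal


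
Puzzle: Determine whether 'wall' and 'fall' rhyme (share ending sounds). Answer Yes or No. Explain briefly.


Rime (stressed vowel + following sounds) of 'wall': -all = /ɔːl/
Rime of 'fall': -all = /ɔːl/
/ɔːl/ and /ɔːl/ are the same ending sound, so the words rhyme.

Yes


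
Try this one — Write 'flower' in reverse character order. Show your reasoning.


Reverse 'flower' character by character: 'rewolf'.

rewolf


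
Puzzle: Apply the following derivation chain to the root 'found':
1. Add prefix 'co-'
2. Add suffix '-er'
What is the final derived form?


Step 1: Add prefix 'co-' to 'found' = 'cofound'
Step 2: Add suffix '-er' to 'cofound' = 'cofounder'

cofounder


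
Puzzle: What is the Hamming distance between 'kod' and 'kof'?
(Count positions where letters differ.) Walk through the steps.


Alignment:
Position 1: 'k' vs 'k' = match
Position 2: 'o' vs 'o' = match
Position 3: 'd' vs 'f' = DIFFER
Total differences: 1

1


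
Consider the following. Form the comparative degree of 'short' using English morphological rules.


Apply comparative formation (add -er): 'short' -> 'shorter'.

shorter


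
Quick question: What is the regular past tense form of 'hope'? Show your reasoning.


Apply rule: Add -d (word ends in -e). 'hope' becomes 'hoped'.

hoped


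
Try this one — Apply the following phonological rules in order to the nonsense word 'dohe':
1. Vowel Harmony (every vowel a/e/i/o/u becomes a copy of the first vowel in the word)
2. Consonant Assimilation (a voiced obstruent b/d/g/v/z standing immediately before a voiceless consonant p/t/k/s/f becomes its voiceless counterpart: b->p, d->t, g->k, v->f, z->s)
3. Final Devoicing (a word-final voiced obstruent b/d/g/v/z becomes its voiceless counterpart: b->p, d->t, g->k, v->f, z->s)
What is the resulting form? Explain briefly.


Starting form: 'dohe'
Rule 1: Vowel Harmony: all vowels become 'o' (matching first vowel). 'dohe' -> 'doho'
Rule 2: Consonant Assimilation: no voiced obstruent (b/d/g/v/z) stands immediately before a voiceless consonant (p/t/k/s/f). No change.
Rule 3: Final Devoicing: the word ends in the vowel 'o', not a consonant. No change.
Final form: 'doho'

doho


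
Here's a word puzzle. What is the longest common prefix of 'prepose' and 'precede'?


Compare from the start: 3 characters match: 'pre'. Mismatch at position 4: 'p' vs 'c'.

pre


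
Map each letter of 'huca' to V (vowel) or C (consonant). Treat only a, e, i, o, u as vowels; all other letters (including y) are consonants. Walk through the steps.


Letter mapping: h = C, u = V, c = C, a = V.

CVCV


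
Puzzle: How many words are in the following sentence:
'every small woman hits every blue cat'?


Split into words: every | small | woman | hits | every | blue | cat = 7 words.

7


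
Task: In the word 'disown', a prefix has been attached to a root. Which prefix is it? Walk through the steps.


The word 'disown' = 'dis' (prefix) + 'own' (root). The prefix is 'dis'.

dis


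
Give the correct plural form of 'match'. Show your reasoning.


Apply rule: Add -es (sibilant/fricative ending). 'match' becomes 'matches'.

matches


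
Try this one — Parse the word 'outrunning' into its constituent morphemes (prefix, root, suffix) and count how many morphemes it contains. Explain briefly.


Step 1: Identify prefix: 'out' (meaning: surpass)
Step 2: Identify root: 'run'
Step 3: Identify suffix(es): 'ing'
Decomposition: out- (prefix: surpass) + run (root) + -ing (suffix: ongoing action)
Total morphemes: 3

3 morphemes (out- (prefix: surpass) + run (root) + -ing (suffix: ongoing action))


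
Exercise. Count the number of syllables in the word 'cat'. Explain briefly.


Break 'cat' into syllables: cat -> cat = 1 syllable

1 syllable


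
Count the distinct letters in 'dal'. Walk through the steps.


Unique letters in 'dal': {a, d, l} = 3 distinct letters.

3


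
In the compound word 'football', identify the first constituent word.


Split 'football' into 'foot' + 'ball'. The first part is 'foot'.

foot


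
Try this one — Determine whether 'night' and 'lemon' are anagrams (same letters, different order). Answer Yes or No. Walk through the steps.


Sorted letters of 'night': 'ghint'
Sorted letters of 'lemon': 'elmno'
They do not match.

No


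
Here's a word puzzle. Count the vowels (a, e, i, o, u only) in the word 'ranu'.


Vowels in 'ranu': a, u = 2 vowels.

2


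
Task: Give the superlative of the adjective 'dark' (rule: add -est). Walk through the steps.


Apply superlative formation (add -est): 'dark' -> 'darkest'.

darkest


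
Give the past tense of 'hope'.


Apply rule: Add -d (word ends in -e). 'hope' becomes 'hoped'.

hoped


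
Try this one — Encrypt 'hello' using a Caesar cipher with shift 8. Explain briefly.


Shift each letter by 8: h -> p, e -> m, l -> t, l -> t, o -> w. Result: 'pmttw'.

pmttw


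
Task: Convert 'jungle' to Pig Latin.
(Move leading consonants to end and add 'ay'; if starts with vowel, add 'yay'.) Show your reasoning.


'jungle': move consonant cluster 'j' to end and add 'ay': 'unglejay'.

unglejay


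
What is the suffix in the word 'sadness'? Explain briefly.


The word 'sadness' = 'sad' (root) + '-ness' (suffix). The suffix is '-ness'.

ness


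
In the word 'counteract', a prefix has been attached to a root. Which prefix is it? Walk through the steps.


The word 'counteract' = 'counter' (prefix) + 'act' (root). The prefix is 'counter'.

counter


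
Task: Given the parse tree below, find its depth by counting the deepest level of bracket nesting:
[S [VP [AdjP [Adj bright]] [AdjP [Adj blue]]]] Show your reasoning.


Count bracket nesting levels:
'[' at pos 0: depth = 1
'[' at pos 3: depth = 2
'[' at pos 7: depth = 3
'[' at pos 13: depth = 4
'[' at pos 27: depth = 3
'[' at pos 33: depth = 4
Maximum depth reached: 4

4


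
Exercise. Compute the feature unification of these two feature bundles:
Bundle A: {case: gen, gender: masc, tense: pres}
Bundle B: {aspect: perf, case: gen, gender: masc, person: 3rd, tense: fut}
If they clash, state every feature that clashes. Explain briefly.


Compare features:
aspect: A=_ vs B=perf -> unified: perf
case: A=gen vs B=gen -> unified: gen
gender: A=masc vs B=masc -> unified: masc
person: A=_ vs B=3rd -> unified: 3rd
tense: A=pres vs B=fut -> CLASH
Clash detected on feature 'tense' (pres vs fut); unification fails.

CLASH on 'tense' (pres vs fut)


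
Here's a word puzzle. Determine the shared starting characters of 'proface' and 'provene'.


Compare from the start: 3 characters match: 'pro'. Mismatch at position 4: 'f' vs 'v'.

pro


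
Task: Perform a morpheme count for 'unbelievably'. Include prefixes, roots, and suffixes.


Decomposition: un- (prefix) + believe (root) + -able (suffix) + -ly (suffix) = 4 morpheme(s)

4 morphemes


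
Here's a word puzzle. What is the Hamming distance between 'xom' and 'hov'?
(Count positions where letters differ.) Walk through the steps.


Alignment:
Position 1: 'x' vs 'h' = DIFFER
Position 2: 'o' vs 'o' = match
Position 3: 'm' vs 'v' = DIFFER
Total differences: 2

2


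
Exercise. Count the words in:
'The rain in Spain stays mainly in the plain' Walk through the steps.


Split into words: The | rain | in | Spain | stays | mainly | in | the | plain = 9 words.

9


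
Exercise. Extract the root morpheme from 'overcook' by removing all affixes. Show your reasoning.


Remove prefix 'over' from 'overcook' to get root 'cook'.

cook


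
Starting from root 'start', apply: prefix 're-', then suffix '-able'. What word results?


Step 1: Add prefix 're-' to 'start' = 'restart'
Step 2: Add suffix '-able' to 'restart' = 'restartable'

restartable


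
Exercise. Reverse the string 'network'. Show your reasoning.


Reverse 'network' character by character: 'krowten'.

krowten


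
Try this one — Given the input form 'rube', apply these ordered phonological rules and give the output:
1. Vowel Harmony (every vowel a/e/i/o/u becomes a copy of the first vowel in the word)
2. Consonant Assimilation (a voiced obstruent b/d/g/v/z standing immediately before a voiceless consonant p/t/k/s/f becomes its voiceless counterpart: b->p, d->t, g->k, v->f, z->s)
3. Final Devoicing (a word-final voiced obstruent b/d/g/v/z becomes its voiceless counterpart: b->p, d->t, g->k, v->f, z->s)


Starting form: 'rube'
Rule 1: Vowel Harmony: all vowels become 'u' (matching first vowel). 'rube' -> 'rubu'
Rule 2: Consonant Assimilation: no voiced obstruent (b/d/g/v/z) stands immediately before a voiceless consonant (p/t/k/s/f). No change.
Rule 3: Final Devoicing: the word ends in the vowel 'u', not a consonant. No change.
Final form: 'rubu'

rubu


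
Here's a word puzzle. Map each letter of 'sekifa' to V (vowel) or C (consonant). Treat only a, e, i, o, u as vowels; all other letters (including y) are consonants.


Letter mapping: s = C, e = V, k = C, i = V, f = C, a = V.

CVCVCV


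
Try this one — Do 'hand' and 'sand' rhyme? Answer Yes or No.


Rime (stressed vowel + following sounds) of 'hand': -and = /ænd/
Rime of 'sand': -and = /ænd/
/ænd/ and /ænd/ are the same ending sound, so the words rhyme.

Yes


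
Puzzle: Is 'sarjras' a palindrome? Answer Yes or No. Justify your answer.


Forward: 'sarjras'
Reversed: 'sarjras'
They are identical.

Yes


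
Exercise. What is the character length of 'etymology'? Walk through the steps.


Spell out 'etymology' and number each letter: e(1), t(2), y(3), m(4), o(5), l(6), o(7), g(8), y(9). Total: 9 letters.

9


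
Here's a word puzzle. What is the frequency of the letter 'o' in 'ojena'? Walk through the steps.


Letter 'o' in 'ojena': found at position(s) 1 = 1 occurrence(s).

1


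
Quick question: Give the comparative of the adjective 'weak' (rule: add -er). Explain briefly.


Apply comparative formation (add -er): 'weak' -> 'weaker'.

weaker


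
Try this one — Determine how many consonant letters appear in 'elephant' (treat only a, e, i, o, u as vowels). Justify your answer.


Consonants in 'elephant': l, p, h, n, t = 5 consonants.

5


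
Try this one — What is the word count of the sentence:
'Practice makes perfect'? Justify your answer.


Split into words: Practice | makes | perfect = 3 words.

3


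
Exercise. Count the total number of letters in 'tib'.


Spell out 'tib' and number each letter: t(1), i(2), b(3). Total: 3 letters.

3


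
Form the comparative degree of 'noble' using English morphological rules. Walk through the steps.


Apply comparative formation (ends in e: add -r): 'noble' -> 'nobler'.

nobler


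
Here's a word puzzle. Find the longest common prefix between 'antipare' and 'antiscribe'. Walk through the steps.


Compare from the start: 4 characters match: 'anti'. Mismatch at position 5: 'p' vs 's'.

anti


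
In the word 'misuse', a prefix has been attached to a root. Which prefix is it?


The word 'misuse' = 'mis' (prefix) + 'use' (root). The prefix is 'mis'.

mis


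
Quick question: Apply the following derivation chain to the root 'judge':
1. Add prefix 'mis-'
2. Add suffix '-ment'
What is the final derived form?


Step 1: Add prefix 'mis-' to 'judge' = 'misjudge'
Step 2: Add suffix '-ment' to 'misjudge' = 'misjudgment'

misjudgment


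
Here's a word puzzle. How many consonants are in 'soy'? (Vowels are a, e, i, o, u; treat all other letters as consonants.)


Consonants in 'soy': s, y = 2 consonants.

2


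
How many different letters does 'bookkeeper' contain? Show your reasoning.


Unique letters in 'bookkeeper': {b, e, k, o, p, r} = 6 distinct letters.

6


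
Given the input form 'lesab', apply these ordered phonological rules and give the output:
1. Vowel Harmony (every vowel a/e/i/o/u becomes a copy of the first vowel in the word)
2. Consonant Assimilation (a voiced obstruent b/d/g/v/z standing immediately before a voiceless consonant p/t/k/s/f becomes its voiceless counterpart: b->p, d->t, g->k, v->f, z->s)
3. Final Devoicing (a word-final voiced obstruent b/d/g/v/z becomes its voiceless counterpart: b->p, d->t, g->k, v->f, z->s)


Starting form: 'lesab'
Rule 1: Vowel Harmony: all vowels become 'e' (matching first vowel). 'lesab' -> 'leseb'
Rule 2: Consonant Assimilation: no voiced obstruent (b/d/g/v/z) stands immediately before a voiceless consonant (p/t/k/s/f). No change.
Rule 3: Final Devoicing: word-final voiced obstruent 'b' becomes voiceless 'p'. 'leseb' -> 'lesep'
Final form: 'lesep'

lesep


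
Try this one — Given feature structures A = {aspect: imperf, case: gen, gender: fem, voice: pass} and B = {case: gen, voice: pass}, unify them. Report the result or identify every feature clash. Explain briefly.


Compare features:
aspect: A=imperf vs B=_ -> unified: imperf
case: A=gen vs B=gen -> unified: gen
gender: A=fem vs B=_ -> unified: fem
voice: A=pass vs B=pass -> unified: pass
No clashes found.

Unified: {aspect: imperf, case: gen, gender: fem, voice: pass}


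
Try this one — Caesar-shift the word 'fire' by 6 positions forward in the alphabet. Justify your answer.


Shift each letter by 6: f -> l, i -> o, r -> x, e -> k. Result: 'loxk'.

loxk


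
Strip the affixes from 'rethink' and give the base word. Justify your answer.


Remove prefix 're' from 'rethink' to get root 'think'.

think


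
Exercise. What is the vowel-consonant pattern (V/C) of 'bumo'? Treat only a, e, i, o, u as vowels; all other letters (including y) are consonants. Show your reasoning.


Letter mapping: b = C, u = V, m = C, o = V.

CVCV


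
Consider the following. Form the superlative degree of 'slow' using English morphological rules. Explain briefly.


Apply superlative formation (add -est): 'slow' -> 'slowest'.

slowest


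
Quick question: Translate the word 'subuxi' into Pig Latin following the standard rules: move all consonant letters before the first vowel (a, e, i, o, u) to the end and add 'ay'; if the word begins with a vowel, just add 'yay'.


'subuxi': move consonant cluster 's' to end and add 'ay': 'ubuxisay'.

ubuxisay


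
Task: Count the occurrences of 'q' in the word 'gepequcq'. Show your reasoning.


Letter 'q' in 'gepequcq': found at position(s) 5, 8 = 2 occurrence(s).

2


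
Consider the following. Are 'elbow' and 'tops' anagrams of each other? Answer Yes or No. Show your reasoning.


Sorted letters of 'elbow': 'below'
Sorted letters of 'tops': 'opst'
They do not match.

No


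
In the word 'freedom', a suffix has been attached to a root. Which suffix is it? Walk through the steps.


The word 'freedom' = 'free' (root) + '-dom' (suffix). The suffix is '-dom'.

dom


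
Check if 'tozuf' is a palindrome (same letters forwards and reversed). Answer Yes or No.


Forward: 'tozuf'
Reversed: 'fuzot'
They differ.

No


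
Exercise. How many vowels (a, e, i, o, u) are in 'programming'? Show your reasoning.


Vowels in 'programming': o, a, i = 3 vowels.

3


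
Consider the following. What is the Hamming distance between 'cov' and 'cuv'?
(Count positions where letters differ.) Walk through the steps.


Alignment:
Position 1: 'c' vs 'c' = match
Position 2: 'o' vs 'u' = DIFFER
Position 3: 'v' vs 'v' = match
Total differences: 1

1


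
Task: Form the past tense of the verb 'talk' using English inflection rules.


Apply rule: Add -ed. 'talk' becomes 'talked'.

talked


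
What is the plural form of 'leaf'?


Apply rule: Change -f to -ves. 'leaf' becomes 'leaves'.

leaves


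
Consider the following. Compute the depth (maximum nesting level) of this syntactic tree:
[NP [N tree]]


Count bracket nesting levels:
'[' at pos 0: depth = 1
'[' at pos 4: depth = 2
Maximum depth reached: 2

2


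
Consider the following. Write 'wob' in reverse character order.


Reverse 'wob' character by character: 'bow'.

bow


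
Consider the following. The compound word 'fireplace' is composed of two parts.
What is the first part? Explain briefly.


Split 'fireplace' into 'fire' + 'place'. The first part is 'fire'.

fire


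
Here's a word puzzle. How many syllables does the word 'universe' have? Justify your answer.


Break 'universe' into syllables: u-ni-verse -> u | ni | verse = 3 syllables

3 syllables


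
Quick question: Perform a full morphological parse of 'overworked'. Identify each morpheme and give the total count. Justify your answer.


Step 1: Identify prefix: 'over' (meaning: excessively)
Step 2: Identify root: 'work'
Step 3: Identify suffix(es): 'ed'
Decomposition: over- (prefix: excessively) + work (root) + -ed (suffix: past)
Total morphemes: 3

3 morphemes (over- (prefix: excessively) + work (root) + -ed (suffix: past))


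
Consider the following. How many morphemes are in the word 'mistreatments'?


Decomposition: mis- (prefix) + treat (root) + -ment (suffix) + -s (plural) = 4 morpheme(s)

4 morphemes


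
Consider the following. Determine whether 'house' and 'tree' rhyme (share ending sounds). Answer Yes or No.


Rime (stressed vowel + following sounds) of 'house': -ouse = /aʊs/
Rime of 'tree': -ee = /iː/
/aʊs/ and /iː/ are different ending sounds, so the words do not rhyme.

No


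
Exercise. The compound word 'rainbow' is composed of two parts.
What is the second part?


Split 'rainbow' into 'rain' + 'bow'. The second part is 'bow'.

bow


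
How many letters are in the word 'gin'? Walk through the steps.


Spell out 'gin' and number each letter: g(1), i(2), n(3). Total: 3 letters.

3


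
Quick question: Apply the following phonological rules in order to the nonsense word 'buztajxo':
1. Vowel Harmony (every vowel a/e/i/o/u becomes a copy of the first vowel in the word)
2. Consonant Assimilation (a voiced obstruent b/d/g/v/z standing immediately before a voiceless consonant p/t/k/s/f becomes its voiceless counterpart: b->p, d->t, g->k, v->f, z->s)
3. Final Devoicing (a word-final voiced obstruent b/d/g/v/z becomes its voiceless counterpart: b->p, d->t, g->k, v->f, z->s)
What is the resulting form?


Starting form: 'buztajxo'
Rule 1: Vowel Harmony: all vowels become 'u' (matching first vowel). 'buztajxo' -> 'buztujxu'
Rule 2: Consonant Assimilation: voiced obstruent before voiceless consonant becomes voiceless ('zt' -> 'st'). 'buztujxu' -> 'bustujxu'
Rule 3: Final Devoicing: the word ends in the vowel 'u', not a consonant. No change.
Final form: 'bustujxu'

bustujxu


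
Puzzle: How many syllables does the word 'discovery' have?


Break 'discovery' into syllables: dis-cov-er-y -> dis | cov | er | y = 4 syllables

4 syllables


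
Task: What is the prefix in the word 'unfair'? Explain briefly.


The word 'unfair' = 'un' (prefix) + 'fair' (root). The prefix is 'un'.

un


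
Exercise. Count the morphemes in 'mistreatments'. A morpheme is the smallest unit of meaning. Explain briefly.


Decomposition: mis- (prefix) + treat (root) + -ment (suffix) + -s (plural) = 4 morpheme(s)

4 morphemes


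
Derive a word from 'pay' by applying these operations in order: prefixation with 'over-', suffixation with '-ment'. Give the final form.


Step 1: Add prefix 'over-' to 'pay' = 'overpay'
Step 2: Add suffix '-ment' to 'overpay' = 'overpayment'

overpayment


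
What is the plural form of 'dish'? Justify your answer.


Apply rule: Add -es (sibilant/fricative ending). 'dish' becomes 'dishes'.

dishes


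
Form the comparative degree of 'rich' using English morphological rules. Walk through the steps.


Apply comparative formation (add -er): 'rich' -> 'richer'.

richer


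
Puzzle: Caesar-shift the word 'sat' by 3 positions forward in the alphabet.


Shift each letter by 3: s -> v, a -> d, t -> w. Result: 'vdw'.

vdw


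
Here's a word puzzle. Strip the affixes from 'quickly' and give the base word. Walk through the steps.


Remove suffix '-ly' from 'quickly' to get root 'quick'.

quick


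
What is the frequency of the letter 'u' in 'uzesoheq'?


Letter 'u' in 'uzesoheq': found at position(s) 1 = 1 occurrence(s).

1


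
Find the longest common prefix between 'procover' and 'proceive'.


Compare from the start: 4 characters match: 'proc'. Mismatch at position 5: 'o' vs 'e'.

proc


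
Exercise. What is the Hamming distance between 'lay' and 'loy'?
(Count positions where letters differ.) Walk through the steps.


Alignment:
Position 1: 'l' vs 'l' = match
Position 2: 'a' vs 'o' = DIFFER
Position 3: 'y' vs 'y' = match
Total differences: 1

1


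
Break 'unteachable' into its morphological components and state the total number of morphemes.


Step 1: Identify prefix: 'un' (meaning: not/reverse)
Step 2: Identify root: 'teach'
Step 3: Identify suffix(es): 'able'
Decomposition: un- (prefix: not/reverse) + teach (root) + -able (suffix: capable of)
Total morphemes: 3

3 morphemes (un- (prefix: not/reverse) + teach (root) + -able (suffix: capable of))


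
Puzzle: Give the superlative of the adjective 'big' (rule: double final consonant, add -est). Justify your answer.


Apply superlative formation (double final consonant, add -est): 'big' -> 'biggest'.

biggest


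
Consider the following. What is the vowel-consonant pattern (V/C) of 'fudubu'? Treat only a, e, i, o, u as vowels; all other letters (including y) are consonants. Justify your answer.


Letter mapping: f = C, u = V, d = C, u = V, b = C, u = V.

CVCVCV


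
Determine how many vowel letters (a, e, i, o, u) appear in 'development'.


Vowels in 'development': e, e, o, e = 4 vowels.

4


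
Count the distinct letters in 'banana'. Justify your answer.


Unique letters in 'banana': {a, b, n} = 3 distinct letters.

3


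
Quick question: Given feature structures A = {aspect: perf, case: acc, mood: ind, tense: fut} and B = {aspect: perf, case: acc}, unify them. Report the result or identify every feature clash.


Compare features:
aspect: A=perf vs B=perf -> unified: perf
case: A=acc vs B=acc -> unified: acc
mood: A=ind vs B=_ -> unified: ind
tense: A=fut vs B=_ -> unified: fut
No clashes found.

Unified: {aspect: perf, case: acc, mood: ind, tense: fut}


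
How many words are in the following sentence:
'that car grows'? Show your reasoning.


Split into words: that | car | grows = 3 words.

3


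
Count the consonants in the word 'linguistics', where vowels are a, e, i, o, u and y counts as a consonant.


Consonants in 'linguistics': l, n, g, s, t, c, s = 7 consonants.

7


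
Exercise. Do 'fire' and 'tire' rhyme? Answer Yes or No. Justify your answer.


Rime (stressed vowel + following sounds) of 'fire': -ire = /aɪər/
Rime of 'tire': -ire = /aɪər/
/aɪər/ and /aɪər/ are the same ending sound, so the words rhyme.

Yes


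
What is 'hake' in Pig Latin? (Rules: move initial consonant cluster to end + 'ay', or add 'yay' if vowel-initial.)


'hake': move consonant cluster 'h' to end and add 'ay': 'akehay'.

akehay


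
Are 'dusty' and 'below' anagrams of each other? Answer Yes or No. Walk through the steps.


Sorted letters of 'dusty': 'dstuy'
Sorted letters of 'below': 'below'
They do not match.

No


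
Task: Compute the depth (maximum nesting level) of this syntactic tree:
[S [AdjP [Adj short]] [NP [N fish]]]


Count bracket nesting levels:
'[' at pos 0: depth = 1
'[' at pos 3: depth = 2
'[' at pos 9: depth = 3
'[' at pos 22: depth = 2
'[' at pos 26: depth = 3
Maximum depth reached: 3

3


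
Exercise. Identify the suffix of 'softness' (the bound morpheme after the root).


The word 'softness' = 'soft' (root) + '-ness' (suffix). The suffix is '-ness'.

ness


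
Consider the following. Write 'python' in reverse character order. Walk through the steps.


Reverse 'python' character by character: 'nohtyp'.

nohtyp


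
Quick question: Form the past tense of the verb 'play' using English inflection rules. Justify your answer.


Apply rule: Add -ed. 'play' becomes 'played'.

played


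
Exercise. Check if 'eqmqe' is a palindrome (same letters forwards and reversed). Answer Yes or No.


Forward: 'eqmqe'
Reversed: 'eqmqe'
They are identical.

Yes


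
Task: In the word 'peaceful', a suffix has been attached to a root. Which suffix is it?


The word 'peaceful' = 'peace' (root) + '-ful' (suffix). The suffix is '-ful'.

ful


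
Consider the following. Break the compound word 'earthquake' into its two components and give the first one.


Split 'earthquake' into 'earth' + 'quake'. The first part is 'earth'.

earth


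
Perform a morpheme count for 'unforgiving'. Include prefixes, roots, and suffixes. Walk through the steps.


Decomposition: un- (prefix) + forgive (root) + -ing (suffix) = 3 morpheme(s)

3 morphemes


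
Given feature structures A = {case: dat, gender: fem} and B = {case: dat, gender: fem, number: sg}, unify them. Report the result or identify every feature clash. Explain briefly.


Compare features:
case: A=dat vs B=dat -> unified: dat
gender: A=fem vs B=fem -> unified: fem
number: A=_ vs B=sg -> unified: sg
No clashes found.

Unified: {case: dat, gender: fem, number: sg}


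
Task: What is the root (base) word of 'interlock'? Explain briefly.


Remove prefix 'inter' from 'interlock' to get root 'lock'.

lock


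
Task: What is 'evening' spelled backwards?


Reverse 'evening' character by character: 'gnineve'.

gnineve


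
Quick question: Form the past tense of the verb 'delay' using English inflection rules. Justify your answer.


Apply rule: Add -ed. 'delay' becomes 'delayed'.

delayed


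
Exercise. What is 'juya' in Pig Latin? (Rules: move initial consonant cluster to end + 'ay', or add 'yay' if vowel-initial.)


'juya': move consonant cluster 'j' to end and add 'ay': 'uyajay'.

uyajay


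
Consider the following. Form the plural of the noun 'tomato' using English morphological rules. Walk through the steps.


Apply rule: Add -es (consonant + o). 'tomato' becomes 'tomatoes'.

tomatoes


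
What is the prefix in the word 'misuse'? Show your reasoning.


The word 'misuse' = 'mis' (prefix) + 'use' (root). The prefix is 'mis'.

mis


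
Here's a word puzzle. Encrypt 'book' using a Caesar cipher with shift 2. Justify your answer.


Shift each letter by 2: b -> d, o -> q, o -> q, k -> m. Result: 'dqqm'.

dqqm


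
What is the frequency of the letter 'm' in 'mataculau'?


Letter 'm' in 'mataculau': found at position(s) 1 = 1 occurrence(s).

1


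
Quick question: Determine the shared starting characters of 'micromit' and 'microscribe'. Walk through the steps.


Compare from the start: 5 characters match: 'micro'. Mismatch at position 6: 'm' vs 's'.

micro


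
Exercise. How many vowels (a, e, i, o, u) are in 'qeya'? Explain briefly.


Vowels in 'qeya': e, a = 2 vowels.

2


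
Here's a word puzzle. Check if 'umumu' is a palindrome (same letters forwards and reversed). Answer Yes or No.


Forward: 'umumu'
Reversed: 'umumu'
They are identical.

Yes


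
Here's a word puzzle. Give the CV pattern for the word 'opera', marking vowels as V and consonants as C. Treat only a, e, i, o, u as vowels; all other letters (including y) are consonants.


Letter mapping: o = V, p = C, e = V, r = C, a = V.

VCVCV


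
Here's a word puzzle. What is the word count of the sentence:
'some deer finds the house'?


Split into words: some | deer | finds | the | house = 5 words.

5


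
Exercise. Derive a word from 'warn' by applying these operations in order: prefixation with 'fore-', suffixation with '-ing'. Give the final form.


Step 1: Add prefix 'fore-' to 'warn' = 'forewarn'
Step 2: Add suffix '-ing' to 'forewarn' = 'forewarning'

forewarning


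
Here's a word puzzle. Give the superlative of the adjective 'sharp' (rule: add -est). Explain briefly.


Apply superlative formation (add -est): 'sharp' -> 'sharpest'.

sharpest


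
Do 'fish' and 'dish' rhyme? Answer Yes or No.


Rime (stressed vowel + following sounds) of 'fish': -ish = /ɪʃ/
Rime of 'dish': -ish = /ɪʃ/
/ɪʃ/ and /ɪʃ/ are the same ending sound, so the words rhyme.

Yes


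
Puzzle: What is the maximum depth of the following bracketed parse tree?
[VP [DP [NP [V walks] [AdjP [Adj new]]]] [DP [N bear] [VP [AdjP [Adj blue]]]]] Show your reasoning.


Count bracket nesting levels:
'[' at pos 0: depth = 1
'[' at pos 4: depth = 2
'[' at pos 8: depth = 3
'[' at pos 12: depth = 4
'[' at pos 22: depth = 4
'[' at pos 28: depth = 5
'[' at pos 41: depth = 2
'[' at pos 45: depth = 3
'[' at pos 54: depth = 3
'[' at pos 58: depth = 4
'[' at pos 64: depth = 5
Maximum depth reached: 5

5


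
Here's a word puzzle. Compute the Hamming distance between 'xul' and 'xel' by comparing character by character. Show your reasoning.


Alignment:
Position 1: 'x' vs 'x' = match
Position 2: 'u' vs 'e' = DIFFER
Position 3: 'l' vs 'l' = match
Total differences: 1

1


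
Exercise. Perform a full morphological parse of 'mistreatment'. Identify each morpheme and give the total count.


Step 1: Identify prefix: 'mis' (meaning: wrongly)
Step 2: Identify root: 'treat'
Step 3: Identify suffix(es): 'ment'
Decomposition: mis- (prefix: wrongly) + treat (root) + -ment (suffix: action/result)
Total morphemes: 3

3 morphemes (mis- (prefix: wrongly) + treat (root) + -ment (suffix: action/result))


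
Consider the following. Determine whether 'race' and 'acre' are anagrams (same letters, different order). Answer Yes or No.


Sorted letters of 'race': 'acer'
Sorted letters of 'acre': 'acer'
They match.

Yes


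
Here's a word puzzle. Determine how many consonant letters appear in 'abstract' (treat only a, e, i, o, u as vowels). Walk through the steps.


Consonants in 'abstract': b, s, t, r, c, t = 6 consonants.

6


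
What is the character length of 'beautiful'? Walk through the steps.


Spell out 'beautiful' and number each letter: b(1), e(2), a(3), u(4), t(5), i(6), f(7), u(8), l(9). Total: 9 letters.

9


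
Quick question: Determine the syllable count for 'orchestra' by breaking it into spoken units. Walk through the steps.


Break 'orchestra' into syllables: or-ches-tra -> or | ches | tra = 3 syllables

3 syllables


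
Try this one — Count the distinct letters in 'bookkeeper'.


Unique letters in 'bookkeeper': {b, e, k, o, p, r} = 6 distinct letters.

6


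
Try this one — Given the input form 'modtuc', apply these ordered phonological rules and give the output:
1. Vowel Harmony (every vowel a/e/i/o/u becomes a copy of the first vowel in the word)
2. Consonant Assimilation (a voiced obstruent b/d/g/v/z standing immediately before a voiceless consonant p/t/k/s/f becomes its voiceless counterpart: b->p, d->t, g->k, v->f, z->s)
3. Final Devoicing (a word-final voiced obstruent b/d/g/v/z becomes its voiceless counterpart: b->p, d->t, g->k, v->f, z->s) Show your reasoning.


Starting form: 'modtuc'
Rule 1: Vowel Harmony: all vowels become 'o' (matching first vowel). 'modtuc' -> 'modtoc'
Rule 2: Consonant Assimilation: voiced obstruent before voiceless consonant becomes voiceless ('dt' -> 'tt'). 'modtoc' -> 'mottoc'
Rule 3: Final Devoicing: final consonant 'c' is not one of the voiced obstruents b/d/g/v/z. No change.
Final form: 'mottoc'

mottoc


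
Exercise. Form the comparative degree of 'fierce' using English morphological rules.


Apply comparative formation (ends in e: add -r): 'fierce' -> 'fiercer'.

fiercer
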